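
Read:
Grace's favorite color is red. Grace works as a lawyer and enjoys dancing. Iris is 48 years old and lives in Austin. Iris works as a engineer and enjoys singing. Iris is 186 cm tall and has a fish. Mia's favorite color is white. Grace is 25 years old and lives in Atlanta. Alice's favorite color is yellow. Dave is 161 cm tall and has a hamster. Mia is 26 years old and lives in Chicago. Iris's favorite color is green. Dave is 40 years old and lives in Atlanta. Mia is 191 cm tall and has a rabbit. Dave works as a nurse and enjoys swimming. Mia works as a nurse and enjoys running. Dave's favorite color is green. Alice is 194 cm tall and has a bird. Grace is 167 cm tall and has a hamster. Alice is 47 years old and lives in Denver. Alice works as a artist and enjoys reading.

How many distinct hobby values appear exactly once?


Unique hobby values: 5

5


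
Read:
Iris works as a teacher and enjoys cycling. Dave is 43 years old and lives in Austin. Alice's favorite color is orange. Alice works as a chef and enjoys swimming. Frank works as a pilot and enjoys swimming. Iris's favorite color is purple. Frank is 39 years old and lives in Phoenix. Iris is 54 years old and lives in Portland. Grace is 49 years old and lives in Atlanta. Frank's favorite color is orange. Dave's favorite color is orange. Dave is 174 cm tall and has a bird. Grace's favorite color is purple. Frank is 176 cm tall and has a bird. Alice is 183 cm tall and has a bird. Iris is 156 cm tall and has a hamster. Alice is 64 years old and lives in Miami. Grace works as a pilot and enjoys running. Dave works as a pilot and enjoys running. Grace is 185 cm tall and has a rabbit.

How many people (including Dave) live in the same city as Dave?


Dave lives in Austin. Count = 1

1


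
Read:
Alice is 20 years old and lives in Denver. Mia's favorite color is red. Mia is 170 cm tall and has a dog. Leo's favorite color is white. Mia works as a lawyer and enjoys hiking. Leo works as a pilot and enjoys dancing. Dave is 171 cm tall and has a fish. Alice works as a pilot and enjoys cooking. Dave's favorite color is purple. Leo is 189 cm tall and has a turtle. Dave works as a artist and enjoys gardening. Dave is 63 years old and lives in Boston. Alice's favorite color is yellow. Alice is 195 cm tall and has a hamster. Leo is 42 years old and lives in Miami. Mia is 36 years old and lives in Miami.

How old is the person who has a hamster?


Person with hamster is Alice, age 20

20


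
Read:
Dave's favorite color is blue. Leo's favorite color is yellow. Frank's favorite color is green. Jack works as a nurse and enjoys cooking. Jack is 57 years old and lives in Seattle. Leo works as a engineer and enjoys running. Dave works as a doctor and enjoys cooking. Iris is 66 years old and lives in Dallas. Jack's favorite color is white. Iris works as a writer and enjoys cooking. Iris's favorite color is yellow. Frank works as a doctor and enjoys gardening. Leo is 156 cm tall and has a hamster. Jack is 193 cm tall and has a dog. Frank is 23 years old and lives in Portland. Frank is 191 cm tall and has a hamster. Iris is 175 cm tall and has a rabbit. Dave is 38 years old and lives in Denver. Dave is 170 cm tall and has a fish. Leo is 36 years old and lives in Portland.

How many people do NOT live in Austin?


Not in Austin: 5

5


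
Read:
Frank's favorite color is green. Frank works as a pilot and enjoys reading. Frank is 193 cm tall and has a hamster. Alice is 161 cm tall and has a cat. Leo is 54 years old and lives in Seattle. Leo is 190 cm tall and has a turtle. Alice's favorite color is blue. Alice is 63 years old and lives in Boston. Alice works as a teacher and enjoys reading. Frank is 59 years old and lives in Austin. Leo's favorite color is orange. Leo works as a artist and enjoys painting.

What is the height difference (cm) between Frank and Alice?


|193 - 161| = 32

32


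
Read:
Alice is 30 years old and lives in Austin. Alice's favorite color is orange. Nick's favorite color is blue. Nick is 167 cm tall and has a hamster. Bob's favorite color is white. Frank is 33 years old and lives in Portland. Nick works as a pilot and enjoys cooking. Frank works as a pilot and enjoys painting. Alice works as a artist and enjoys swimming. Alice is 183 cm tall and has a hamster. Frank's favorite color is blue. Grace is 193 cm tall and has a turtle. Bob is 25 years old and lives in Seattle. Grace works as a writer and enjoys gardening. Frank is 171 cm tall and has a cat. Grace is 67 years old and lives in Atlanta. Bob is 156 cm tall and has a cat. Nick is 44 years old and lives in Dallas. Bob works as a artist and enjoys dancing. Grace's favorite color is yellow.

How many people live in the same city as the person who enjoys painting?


Person with hobby painting is Frank, city Portland. Count = 1

1


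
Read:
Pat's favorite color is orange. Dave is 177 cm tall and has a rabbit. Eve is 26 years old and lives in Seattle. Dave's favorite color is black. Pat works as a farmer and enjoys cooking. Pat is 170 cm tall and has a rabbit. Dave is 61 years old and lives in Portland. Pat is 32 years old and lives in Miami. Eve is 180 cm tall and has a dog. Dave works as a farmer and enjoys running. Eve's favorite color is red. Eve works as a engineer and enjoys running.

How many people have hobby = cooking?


Count: 1

1


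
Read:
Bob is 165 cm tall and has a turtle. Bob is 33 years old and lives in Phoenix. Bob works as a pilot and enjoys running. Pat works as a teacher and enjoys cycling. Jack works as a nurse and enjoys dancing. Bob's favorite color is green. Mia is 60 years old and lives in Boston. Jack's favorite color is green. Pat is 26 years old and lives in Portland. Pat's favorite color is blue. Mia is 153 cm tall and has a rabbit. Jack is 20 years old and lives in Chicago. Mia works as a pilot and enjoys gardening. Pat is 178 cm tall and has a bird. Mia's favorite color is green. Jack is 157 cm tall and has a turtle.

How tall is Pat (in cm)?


Pat is 178 cm tall

178


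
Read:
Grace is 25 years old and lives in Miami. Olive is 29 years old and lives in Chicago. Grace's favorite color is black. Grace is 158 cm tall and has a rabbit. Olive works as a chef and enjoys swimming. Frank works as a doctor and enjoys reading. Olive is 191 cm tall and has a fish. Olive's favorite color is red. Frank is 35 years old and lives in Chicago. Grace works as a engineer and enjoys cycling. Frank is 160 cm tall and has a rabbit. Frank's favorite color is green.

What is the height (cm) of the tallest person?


Tallest: Olive at 191 cm

191


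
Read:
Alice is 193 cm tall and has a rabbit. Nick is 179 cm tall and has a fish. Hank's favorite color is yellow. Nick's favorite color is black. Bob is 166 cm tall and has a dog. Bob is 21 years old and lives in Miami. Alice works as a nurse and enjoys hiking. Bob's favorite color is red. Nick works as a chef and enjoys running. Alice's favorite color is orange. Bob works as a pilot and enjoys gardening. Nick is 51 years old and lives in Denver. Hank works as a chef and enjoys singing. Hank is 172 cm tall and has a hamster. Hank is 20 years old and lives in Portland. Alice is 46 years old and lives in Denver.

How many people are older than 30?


Filter: 2

2


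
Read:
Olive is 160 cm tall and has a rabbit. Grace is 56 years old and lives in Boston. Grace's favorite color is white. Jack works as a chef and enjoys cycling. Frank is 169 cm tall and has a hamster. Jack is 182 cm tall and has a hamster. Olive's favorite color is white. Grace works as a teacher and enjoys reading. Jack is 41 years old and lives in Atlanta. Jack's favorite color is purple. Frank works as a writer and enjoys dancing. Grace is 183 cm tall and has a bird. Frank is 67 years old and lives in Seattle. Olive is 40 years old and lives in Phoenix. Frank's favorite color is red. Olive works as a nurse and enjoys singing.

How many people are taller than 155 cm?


Taller than 155: 4

4


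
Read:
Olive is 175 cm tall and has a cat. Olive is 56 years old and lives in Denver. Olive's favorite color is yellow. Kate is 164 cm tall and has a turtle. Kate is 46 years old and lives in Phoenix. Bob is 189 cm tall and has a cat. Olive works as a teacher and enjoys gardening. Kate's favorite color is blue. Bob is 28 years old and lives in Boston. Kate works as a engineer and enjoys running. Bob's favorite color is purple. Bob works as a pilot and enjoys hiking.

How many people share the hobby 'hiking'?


Count: 1

1


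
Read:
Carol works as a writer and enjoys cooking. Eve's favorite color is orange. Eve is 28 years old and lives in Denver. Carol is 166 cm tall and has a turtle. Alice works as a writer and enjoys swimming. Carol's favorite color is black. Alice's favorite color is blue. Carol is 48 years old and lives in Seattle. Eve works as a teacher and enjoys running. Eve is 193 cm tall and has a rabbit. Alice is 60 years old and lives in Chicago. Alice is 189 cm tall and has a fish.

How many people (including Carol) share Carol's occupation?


Carol is a writer. Count = 2

2


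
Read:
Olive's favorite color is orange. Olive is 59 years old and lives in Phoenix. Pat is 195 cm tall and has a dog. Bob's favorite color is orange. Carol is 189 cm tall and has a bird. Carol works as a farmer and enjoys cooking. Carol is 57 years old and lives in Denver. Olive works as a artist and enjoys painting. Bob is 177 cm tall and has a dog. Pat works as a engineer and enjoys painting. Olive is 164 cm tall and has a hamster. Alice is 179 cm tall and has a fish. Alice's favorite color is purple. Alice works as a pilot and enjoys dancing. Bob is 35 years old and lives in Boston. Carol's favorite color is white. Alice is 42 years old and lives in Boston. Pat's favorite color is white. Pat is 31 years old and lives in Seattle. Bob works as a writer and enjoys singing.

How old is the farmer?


The farmer is Carol, age 57

57


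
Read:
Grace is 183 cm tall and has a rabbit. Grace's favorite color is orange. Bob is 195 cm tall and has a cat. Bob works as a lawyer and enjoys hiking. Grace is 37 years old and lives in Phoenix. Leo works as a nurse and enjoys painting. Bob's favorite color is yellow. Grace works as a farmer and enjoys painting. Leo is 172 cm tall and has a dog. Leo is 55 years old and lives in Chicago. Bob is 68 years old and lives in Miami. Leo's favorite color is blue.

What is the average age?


Sum=160, n=3, avg=53.33

53.33


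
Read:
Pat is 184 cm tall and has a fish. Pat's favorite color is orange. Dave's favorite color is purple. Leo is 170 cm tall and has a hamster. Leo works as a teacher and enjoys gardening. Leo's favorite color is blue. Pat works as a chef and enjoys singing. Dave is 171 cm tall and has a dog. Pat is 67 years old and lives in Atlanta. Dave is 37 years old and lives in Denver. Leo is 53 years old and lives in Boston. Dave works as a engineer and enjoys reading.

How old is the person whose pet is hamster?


Person with pet=hamster is Leo, age 53

53


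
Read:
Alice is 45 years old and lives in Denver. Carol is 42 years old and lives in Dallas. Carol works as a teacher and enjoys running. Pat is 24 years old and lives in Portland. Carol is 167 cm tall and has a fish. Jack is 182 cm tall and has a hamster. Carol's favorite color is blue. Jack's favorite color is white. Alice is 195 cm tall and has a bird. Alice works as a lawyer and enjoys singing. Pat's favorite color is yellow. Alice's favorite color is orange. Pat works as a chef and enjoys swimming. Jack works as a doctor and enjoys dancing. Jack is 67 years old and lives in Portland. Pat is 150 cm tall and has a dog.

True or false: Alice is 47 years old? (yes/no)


Alice is actually 45. no

no


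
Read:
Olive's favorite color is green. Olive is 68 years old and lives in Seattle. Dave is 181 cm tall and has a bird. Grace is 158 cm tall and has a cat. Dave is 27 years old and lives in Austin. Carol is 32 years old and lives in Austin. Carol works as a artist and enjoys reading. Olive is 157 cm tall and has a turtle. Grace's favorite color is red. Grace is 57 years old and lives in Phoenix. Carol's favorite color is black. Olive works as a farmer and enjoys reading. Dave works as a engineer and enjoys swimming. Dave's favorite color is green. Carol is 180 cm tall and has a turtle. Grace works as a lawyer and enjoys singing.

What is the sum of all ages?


27+68+57+32 = 184

184


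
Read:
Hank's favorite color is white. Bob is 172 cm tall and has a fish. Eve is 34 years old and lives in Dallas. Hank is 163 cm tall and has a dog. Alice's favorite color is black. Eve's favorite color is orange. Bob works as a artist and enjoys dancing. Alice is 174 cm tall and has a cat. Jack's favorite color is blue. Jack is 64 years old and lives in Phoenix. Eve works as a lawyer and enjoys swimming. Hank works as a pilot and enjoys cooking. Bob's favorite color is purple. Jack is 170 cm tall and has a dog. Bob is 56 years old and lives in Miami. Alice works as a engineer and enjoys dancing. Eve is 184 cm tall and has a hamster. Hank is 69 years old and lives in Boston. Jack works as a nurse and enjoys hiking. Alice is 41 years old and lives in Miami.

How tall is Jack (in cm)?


Jack is 170 cm tall

170


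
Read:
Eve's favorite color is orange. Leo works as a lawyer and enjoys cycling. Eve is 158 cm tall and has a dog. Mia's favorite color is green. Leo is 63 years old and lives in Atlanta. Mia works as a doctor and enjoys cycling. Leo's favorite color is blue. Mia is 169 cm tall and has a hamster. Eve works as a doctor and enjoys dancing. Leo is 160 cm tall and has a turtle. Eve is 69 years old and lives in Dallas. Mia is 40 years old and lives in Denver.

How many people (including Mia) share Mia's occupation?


Mia is a doctor. Count = 2

2


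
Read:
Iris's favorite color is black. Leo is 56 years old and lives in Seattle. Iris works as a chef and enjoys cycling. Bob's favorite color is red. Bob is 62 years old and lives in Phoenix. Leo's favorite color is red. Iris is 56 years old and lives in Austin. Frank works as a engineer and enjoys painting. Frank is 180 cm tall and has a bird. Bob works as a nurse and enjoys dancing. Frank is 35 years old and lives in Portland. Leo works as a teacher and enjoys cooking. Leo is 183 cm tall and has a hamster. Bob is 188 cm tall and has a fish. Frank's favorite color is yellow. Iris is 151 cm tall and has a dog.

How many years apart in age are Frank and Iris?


35 vs 56, diff = 21

21


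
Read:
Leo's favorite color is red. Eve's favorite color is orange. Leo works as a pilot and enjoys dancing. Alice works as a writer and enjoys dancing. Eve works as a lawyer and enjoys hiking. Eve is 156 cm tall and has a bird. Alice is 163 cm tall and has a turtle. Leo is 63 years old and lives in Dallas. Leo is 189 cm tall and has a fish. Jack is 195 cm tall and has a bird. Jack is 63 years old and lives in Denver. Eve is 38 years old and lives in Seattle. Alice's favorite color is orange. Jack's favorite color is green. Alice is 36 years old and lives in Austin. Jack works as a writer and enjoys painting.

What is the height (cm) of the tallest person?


Tallest: Jack at 195 cm

195


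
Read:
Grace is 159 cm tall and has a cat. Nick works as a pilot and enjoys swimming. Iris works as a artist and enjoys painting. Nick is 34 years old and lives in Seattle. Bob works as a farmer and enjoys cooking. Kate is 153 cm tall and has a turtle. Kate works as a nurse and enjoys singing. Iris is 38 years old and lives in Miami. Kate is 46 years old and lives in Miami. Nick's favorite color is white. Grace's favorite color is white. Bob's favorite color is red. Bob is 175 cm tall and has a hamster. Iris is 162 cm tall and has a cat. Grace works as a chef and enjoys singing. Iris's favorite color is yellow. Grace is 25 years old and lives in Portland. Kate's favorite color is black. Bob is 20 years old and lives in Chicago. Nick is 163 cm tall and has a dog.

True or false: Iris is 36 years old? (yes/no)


Iris is actually 38. no

no


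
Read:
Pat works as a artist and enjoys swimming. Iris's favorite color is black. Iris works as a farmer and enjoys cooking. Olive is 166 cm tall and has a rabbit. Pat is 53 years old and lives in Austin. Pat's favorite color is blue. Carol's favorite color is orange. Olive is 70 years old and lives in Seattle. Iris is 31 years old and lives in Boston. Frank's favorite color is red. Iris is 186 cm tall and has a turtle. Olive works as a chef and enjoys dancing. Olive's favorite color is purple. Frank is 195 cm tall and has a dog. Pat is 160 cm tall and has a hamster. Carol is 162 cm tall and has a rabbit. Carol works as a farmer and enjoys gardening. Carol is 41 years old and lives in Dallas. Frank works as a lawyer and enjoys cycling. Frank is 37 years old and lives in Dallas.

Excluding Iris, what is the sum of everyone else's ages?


Sum (excluding Iris): 201

201


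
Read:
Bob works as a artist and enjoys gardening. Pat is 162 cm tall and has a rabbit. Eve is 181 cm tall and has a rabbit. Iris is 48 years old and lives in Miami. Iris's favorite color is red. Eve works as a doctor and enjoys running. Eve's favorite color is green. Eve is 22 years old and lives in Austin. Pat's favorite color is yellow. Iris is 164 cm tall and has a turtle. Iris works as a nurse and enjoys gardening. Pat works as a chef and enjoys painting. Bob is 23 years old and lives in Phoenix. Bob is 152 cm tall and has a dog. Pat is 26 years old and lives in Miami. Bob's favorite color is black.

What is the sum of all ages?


23+26+48+22 = 119

119


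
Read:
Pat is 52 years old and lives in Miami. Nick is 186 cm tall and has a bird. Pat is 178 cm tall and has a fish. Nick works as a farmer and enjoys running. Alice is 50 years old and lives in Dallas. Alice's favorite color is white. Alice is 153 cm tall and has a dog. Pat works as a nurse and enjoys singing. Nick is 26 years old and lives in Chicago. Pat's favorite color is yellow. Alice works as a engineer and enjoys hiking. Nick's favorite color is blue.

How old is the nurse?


The nurse is Pat, age 52

52


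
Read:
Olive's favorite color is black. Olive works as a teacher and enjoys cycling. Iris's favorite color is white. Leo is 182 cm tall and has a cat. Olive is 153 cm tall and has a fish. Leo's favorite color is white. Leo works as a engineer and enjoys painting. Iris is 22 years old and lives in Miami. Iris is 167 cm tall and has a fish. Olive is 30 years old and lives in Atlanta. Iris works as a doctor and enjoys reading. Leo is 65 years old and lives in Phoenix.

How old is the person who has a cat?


Person with cat is Leo, age 65

65


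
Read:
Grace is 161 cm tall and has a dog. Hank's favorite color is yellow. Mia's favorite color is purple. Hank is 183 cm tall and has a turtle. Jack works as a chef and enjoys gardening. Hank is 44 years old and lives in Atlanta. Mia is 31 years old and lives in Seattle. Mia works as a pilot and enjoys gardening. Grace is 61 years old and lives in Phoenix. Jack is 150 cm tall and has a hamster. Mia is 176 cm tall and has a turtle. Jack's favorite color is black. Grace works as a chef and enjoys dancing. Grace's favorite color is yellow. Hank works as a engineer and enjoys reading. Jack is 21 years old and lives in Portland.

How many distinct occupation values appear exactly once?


Unique occupation values: 2

2


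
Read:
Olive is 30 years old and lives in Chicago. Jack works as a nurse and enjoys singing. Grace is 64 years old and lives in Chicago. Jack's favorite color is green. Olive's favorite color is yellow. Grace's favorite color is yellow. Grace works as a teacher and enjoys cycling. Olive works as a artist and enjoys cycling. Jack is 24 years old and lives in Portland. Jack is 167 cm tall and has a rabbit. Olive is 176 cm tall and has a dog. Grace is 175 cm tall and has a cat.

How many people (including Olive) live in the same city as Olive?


Olive lives in Chicago. Count = 2

2


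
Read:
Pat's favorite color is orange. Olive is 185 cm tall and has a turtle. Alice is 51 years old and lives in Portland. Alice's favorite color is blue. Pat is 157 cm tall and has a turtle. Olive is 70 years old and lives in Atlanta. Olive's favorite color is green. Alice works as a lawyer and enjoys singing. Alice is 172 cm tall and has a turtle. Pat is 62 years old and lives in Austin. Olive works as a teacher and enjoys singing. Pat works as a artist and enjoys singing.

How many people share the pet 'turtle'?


Count: 3

3


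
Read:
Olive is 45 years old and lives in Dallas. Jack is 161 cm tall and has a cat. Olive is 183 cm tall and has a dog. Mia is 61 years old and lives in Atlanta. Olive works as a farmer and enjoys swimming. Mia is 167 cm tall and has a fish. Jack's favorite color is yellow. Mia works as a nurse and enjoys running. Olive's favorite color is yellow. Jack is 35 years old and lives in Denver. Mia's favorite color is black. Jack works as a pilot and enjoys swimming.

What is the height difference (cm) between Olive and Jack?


|183 - 161| = 22

22


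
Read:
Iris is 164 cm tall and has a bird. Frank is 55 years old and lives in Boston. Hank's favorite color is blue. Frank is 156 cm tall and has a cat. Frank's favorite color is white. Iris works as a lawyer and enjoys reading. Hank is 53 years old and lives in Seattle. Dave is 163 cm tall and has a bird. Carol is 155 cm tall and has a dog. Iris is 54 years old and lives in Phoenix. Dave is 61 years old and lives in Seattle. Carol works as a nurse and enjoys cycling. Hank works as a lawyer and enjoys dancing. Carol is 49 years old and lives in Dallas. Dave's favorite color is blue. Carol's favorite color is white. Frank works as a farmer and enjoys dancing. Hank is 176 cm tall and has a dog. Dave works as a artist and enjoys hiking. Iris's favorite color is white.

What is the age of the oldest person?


Oldest: Dave at 61

61


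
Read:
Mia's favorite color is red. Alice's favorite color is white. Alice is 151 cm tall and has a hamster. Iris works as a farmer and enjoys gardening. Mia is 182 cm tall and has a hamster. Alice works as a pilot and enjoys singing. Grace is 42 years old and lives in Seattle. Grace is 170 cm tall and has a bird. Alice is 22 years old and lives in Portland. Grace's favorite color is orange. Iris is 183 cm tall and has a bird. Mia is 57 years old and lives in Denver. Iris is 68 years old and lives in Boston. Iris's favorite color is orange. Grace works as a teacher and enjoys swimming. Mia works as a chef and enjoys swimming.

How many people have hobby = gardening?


Count: 1

1


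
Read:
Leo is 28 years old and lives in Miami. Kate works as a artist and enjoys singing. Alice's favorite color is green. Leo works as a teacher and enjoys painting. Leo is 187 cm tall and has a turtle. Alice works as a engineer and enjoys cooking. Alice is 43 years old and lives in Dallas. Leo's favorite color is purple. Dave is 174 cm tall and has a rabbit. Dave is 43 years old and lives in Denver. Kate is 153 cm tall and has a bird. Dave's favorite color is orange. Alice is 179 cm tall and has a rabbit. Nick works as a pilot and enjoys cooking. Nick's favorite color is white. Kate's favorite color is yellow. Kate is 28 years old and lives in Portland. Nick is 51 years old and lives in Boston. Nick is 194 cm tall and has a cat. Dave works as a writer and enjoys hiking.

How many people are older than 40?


Filter: 3

3


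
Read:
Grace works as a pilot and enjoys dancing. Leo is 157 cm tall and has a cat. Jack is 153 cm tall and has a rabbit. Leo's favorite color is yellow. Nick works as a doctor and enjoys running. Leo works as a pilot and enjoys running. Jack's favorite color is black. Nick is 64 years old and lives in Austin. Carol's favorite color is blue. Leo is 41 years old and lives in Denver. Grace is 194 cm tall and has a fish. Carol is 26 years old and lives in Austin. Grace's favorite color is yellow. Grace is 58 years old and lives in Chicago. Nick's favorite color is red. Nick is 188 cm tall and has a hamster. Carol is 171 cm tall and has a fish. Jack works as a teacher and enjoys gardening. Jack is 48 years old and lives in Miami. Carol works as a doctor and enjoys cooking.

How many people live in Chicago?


Count in Chicago: 1

1


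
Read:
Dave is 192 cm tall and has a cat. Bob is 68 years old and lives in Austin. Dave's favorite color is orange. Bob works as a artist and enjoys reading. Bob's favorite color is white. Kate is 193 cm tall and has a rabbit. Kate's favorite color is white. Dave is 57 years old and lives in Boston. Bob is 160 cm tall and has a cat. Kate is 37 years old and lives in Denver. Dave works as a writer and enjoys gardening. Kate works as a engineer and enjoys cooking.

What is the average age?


Sum=162, n=3, avg=54

54


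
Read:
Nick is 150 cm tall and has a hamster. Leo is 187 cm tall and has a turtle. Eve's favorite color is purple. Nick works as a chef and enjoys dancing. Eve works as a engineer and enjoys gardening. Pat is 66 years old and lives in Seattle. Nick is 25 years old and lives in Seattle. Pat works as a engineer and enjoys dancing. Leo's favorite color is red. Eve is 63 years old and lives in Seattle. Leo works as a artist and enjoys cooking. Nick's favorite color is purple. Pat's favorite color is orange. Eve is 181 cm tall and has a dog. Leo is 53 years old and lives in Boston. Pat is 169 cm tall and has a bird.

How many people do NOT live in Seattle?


Not in Seattle: 1

1


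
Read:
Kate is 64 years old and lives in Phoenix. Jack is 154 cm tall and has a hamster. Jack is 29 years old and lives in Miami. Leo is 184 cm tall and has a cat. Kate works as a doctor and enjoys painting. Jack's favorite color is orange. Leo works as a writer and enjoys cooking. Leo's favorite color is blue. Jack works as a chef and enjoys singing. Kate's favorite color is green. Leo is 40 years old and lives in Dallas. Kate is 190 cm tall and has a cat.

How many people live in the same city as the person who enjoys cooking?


Person with hobby cooking is Leo, city Dallas. Count = 1

1


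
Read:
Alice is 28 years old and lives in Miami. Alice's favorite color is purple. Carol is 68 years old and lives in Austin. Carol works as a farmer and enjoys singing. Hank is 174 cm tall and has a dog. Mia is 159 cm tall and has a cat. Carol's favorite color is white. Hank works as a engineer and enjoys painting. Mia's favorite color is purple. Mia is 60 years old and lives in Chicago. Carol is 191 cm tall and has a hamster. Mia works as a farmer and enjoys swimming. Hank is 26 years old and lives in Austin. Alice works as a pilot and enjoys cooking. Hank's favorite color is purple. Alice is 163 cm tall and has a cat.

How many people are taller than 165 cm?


Taller than 165: 2

2


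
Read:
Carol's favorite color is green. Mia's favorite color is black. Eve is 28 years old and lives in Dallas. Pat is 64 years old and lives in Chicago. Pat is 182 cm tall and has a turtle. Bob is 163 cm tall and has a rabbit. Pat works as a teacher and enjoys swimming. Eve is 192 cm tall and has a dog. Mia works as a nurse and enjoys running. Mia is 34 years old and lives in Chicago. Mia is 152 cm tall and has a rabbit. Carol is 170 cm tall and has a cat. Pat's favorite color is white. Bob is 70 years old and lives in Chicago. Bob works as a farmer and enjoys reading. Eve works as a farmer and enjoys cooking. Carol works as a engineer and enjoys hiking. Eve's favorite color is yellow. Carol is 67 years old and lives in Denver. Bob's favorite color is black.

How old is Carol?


Carol is 67 years old

67


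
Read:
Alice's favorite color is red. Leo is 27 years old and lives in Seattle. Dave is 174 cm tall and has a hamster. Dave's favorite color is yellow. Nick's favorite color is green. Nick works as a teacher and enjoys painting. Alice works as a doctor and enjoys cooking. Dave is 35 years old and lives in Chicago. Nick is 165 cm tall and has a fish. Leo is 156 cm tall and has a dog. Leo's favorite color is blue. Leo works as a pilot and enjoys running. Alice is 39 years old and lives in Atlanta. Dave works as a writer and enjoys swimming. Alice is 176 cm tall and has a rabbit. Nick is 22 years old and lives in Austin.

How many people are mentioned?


People: Dave, Nick, Leo, Alice. Count = 4

4


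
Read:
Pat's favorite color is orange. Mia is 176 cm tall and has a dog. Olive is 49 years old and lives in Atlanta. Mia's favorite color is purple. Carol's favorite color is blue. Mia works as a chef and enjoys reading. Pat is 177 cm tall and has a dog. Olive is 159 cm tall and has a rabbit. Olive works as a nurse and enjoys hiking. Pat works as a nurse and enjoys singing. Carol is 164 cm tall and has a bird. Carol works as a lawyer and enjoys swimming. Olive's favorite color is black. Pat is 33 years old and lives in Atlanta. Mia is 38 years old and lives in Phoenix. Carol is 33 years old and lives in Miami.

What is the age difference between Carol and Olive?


|33 - 49| = 16

16


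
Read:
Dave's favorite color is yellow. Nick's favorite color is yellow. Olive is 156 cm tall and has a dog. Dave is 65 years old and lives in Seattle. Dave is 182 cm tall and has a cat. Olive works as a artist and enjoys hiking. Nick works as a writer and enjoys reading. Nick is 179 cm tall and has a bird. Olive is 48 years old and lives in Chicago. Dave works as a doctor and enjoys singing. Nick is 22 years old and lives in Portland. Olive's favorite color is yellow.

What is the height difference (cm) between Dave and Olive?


|182 - 156| = 26

26


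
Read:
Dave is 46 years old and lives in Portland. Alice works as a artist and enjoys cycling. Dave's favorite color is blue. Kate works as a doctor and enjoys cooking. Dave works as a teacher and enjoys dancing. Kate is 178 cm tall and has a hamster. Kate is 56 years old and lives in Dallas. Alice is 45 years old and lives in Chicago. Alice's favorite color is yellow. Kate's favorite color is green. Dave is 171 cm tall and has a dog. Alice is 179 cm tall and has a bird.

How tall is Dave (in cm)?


Dave is 171 cm tall

171


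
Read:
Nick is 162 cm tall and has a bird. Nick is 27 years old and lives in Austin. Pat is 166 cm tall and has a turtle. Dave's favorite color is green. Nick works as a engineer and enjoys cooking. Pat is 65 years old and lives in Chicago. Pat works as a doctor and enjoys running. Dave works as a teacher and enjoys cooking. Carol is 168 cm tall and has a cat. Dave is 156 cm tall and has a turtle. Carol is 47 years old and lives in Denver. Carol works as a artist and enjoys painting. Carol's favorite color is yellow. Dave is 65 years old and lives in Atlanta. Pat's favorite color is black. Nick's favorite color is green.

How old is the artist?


The artist is Carol, age 47

47


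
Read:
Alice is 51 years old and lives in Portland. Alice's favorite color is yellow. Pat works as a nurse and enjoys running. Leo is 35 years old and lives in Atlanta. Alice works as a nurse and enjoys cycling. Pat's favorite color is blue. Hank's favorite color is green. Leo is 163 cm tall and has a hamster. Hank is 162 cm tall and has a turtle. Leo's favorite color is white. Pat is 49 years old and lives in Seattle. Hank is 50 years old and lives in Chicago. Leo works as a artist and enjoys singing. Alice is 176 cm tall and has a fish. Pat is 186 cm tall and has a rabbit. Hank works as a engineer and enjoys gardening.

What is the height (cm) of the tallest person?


Tallest: Pat at 186 cm

186


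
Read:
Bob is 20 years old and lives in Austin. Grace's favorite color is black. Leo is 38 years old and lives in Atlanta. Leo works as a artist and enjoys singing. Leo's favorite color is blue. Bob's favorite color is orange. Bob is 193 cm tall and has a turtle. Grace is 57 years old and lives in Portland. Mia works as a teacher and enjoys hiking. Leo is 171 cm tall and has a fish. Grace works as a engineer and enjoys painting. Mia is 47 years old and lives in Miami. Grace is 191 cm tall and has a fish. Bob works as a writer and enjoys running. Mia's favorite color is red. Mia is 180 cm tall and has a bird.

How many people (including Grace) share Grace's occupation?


Grace is a engineer. Count = 1

1


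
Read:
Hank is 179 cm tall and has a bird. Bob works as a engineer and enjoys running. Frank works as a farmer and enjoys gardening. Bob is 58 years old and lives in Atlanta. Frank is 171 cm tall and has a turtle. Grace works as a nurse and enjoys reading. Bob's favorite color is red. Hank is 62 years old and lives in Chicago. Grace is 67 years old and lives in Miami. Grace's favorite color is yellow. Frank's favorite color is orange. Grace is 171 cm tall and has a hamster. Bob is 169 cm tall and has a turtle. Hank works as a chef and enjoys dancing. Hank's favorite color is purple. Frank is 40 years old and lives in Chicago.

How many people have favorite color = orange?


Count: 1

1


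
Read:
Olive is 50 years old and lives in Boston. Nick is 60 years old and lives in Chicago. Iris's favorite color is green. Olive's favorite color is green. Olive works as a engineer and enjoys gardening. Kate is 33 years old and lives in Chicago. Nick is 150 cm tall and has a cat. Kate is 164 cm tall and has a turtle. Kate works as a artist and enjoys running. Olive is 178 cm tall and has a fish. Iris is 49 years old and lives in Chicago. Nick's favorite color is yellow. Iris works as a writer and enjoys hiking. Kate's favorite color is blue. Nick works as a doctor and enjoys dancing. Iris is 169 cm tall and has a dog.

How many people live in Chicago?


Count in Chicago: 3

3


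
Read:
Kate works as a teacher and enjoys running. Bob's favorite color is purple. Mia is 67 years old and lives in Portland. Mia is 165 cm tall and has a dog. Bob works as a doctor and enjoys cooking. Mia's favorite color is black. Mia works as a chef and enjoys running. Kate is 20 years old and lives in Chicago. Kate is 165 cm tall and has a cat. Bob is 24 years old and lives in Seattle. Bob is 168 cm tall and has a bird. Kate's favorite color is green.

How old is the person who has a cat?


Person with cat is Kate, age 20

20


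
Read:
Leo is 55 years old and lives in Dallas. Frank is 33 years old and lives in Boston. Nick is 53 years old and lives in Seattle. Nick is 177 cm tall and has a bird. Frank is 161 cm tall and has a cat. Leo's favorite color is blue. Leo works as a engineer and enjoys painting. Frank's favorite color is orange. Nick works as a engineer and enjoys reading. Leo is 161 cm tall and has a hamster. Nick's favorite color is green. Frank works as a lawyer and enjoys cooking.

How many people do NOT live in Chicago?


Not in Chicago: 3

3


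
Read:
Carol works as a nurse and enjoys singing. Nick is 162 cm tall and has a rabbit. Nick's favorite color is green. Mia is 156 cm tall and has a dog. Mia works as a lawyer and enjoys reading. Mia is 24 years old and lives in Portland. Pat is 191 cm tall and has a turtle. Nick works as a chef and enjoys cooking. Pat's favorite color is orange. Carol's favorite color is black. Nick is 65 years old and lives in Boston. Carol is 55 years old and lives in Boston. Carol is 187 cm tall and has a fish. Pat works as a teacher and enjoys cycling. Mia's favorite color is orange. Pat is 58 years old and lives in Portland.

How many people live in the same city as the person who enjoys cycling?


Person with hobby cycling is Pat, city Portland. Count = 2

2


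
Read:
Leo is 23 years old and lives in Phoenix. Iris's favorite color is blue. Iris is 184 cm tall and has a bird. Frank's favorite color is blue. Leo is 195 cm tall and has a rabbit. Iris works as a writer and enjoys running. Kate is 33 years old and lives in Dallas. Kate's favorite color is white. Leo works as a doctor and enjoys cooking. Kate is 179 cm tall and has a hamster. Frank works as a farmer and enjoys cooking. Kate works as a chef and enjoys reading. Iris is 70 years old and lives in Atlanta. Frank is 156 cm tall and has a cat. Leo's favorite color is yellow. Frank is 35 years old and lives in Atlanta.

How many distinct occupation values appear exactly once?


Unique occupation values: 4

4


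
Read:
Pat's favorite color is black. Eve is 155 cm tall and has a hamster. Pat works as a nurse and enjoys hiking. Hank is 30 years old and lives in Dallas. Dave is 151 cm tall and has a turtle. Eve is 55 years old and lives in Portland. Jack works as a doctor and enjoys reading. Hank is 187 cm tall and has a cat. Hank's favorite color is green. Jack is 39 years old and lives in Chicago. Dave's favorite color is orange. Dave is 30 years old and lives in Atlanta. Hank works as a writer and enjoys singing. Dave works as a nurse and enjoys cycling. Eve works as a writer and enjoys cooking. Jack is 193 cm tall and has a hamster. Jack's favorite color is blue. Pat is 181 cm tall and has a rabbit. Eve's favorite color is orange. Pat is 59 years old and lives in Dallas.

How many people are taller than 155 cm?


Taller than 155: 3

3


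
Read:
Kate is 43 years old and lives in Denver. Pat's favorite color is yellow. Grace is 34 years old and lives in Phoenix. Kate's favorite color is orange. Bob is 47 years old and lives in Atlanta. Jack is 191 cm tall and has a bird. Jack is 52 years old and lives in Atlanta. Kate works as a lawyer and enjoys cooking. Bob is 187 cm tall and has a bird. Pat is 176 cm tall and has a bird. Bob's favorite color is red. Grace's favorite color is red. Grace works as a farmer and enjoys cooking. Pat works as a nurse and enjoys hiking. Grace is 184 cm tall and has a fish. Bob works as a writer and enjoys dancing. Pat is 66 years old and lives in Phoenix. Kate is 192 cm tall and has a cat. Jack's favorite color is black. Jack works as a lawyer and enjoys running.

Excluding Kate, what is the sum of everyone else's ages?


Sum (excluding Kate): 199

199


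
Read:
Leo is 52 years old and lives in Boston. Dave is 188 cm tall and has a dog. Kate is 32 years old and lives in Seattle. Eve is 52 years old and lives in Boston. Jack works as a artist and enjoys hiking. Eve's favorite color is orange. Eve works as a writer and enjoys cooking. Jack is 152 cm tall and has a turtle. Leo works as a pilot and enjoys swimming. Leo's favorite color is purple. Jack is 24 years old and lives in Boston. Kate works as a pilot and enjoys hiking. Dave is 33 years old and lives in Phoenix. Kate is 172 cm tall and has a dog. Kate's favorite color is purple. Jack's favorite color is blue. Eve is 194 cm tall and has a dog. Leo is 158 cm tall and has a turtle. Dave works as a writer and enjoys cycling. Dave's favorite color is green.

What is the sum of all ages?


24+52+52+32+33 = 193

193


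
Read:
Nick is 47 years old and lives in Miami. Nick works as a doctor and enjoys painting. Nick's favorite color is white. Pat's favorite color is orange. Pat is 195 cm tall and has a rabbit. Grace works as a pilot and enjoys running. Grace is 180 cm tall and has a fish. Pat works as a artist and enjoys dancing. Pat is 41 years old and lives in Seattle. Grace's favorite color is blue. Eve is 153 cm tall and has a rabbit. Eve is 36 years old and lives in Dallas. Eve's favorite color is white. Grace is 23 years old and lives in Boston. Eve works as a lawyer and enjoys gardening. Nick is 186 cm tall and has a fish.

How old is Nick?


Nick is 47 years old

47


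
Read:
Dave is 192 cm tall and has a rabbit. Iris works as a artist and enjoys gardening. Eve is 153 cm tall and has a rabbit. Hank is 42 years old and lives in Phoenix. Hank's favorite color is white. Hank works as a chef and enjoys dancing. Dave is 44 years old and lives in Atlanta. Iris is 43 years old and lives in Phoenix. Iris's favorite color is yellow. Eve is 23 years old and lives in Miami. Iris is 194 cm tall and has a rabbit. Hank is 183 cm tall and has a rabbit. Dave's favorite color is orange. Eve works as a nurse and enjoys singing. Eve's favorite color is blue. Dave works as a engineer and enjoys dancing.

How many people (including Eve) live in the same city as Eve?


Eve lives in Miami. Count = 1

1


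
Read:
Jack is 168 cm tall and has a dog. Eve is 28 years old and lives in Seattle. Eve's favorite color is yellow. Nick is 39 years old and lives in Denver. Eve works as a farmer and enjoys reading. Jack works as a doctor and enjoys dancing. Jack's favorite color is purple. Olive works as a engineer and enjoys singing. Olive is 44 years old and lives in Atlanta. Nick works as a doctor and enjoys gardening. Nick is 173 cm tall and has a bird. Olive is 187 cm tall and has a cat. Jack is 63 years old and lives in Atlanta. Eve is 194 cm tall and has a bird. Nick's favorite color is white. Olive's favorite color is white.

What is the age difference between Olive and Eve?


|44 - 28| = 16

16
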